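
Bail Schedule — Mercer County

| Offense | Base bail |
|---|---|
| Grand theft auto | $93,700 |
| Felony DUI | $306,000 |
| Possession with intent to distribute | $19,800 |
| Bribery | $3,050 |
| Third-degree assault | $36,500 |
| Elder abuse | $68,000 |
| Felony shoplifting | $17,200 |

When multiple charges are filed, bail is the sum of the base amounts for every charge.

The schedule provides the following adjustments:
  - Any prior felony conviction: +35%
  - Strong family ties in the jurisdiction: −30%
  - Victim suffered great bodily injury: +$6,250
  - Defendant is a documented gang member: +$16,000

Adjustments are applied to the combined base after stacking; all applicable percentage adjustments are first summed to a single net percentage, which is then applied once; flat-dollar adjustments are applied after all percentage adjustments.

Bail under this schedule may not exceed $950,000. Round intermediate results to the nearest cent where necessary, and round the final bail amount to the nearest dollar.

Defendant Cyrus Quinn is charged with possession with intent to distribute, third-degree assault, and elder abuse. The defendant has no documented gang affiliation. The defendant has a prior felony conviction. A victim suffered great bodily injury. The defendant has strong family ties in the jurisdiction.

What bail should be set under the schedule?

$136,765

Base amounts from the schedule: possession with intent to distribute $19,800; third-degree assault $36,500; elder abuse $68,000.
Stacking rule: sum of all bases. $19,800 + $36,500 + $68,000 = $124,300.
Net percentage adjustment: +35% −30% = +5%. $124,300 × 1.05 = $130,515.
Victim suffered great bodily injury (+$6,250 flat): $130,515 + $6,250 = $136,765.
$136,765 is within the $950,000 maximum.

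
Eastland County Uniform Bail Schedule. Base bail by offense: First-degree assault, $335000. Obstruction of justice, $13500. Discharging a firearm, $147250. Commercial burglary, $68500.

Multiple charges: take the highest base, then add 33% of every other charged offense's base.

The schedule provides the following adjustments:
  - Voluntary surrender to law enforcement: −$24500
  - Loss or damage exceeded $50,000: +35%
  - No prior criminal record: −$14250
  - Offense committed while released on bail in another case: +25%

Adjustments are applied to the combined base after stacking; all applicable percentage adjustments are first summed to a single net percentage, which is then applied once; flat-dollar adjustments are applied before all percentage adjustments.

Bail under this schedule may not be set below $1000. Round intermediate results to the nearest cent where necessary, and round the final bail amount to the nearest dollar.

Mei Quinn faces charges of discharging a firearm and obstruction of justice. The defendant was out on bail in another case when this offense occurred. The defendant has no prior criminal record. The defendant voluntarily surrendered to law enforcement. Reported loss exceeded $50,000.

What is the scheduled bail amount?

$180728

Base amounts from the schedule: discharging a firearm $147250; obstruction of justice $13500.
Stacking rule: highest base plus 33% of each additional charge. Highest is discharging a firearm at $147250. Additional: $13500 × 33% = $4455. Combined base = $147250 + $4455 = $151705.
Voluntary surrender to law enforcement (−$24500 flat): $151705 − $24500 = $127205.
No prior criminal record (−$14250 flat): $127205 − $14250 = $112955.
Net percentage adjustment: +35% +25% = +60%. $112955 × 1.6 = $180728.
$180728 is at or above the $1000 minimum.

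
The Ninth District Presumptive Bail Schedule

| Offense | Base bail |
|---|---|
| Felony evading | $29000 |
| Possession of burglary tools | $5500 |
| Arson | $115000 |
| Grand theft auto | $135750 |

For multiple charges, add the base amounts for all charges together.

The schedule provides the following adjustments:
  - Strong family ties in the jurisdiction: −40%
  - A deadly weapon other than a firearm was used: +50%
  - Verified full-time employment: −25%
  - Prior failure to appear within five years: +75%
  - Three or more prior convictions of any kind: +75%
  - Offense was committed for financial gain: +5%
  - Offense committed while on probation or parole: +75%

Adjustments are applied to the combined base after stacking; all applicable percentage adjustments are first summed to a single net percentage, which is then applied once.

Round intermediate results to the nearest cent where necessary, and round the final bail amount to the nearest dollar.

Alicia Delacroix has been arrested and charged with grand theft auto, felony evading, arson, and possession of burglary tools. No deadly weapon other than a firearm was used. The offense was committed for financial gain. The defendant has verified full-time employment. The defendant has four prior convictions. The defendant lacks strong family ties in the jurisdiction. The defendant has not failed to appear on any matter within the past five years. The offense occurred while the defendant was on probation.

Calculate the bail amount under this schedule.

$656075

Base amounts from the schedule: grand theft auto $135750; felony evading $29000; arson $115000; possession of burglary tools $5500.
Stacking rule: sum of all bases. $135750 + $29000 + $115000 + $5500 = $285250.
Net percentage adjustment: −25% +75% +5% +75% = +130%. $285250 × 2.3 = $656075.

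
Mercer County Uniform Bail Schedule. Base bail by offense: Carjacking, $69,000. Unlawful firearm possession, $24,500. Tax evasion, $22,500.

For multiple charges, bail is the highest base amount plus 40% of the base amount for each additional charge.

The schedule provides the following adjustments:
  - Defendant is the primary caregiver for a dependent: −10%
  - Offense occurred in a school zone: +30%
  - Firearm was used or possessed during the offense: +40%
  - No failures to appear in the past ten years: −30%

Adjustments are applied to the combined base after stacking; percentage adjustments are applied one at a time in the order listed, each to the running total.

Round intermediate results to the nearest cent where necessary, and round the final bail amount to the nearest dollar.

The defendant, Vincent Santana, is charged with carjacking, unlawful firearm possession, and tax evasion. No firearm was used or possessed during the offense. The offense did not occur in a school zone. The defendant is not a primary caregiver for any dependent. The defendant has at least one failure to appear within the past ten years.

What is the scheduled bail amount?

$87,800

Base amounts from the schedule: carjacking $69,000; unlawful firearm possession $24,500; tax evasion $22,500.
Stacking rule: highest base plus 40% of each additional charge. Highest is carjacking at $69,000. Additional: $24,500 × 40% = $9,800; $22,500 × 40% = $9,000. Combined base = $69,000 + $18,800 = $87,800.
No adjustment factors apply to this defendant.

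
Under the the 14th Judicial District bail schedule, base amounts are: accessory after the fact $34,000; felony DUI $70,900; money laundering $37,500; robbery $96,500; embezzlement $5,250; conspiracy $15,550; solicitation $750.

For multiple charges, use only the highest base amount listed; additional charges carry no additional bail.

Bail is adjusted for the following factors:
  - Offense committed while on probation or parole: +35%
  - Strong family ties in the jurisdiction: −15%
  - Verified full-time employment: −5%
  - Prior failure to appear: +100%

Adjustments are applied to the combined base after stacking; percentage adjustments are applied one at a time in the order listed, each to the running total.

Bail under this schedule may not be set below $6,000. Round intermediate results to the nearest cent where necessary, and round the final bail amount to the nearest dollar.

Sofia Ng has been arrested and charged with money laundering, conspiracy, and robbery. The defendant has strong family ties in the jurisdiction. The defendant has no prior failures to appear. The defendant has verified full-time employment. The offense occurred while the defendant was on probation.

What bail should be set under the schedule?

Base amounts from the schedule: money laundering $37,500; conspiracy $15,550; robbery $96,500.
Stacking rule: use the highest base only. Highest is robbery at $96,500. Combined base = $96,500.
Offense committed while on probation or parole (+35%): $96,500 × 1.35 = $130,275.
Strong family ties in the jurisdiction (−15%): $130,275 × 0.85 = $110,733.75.
Verified full-time employment (−5%): $110,733.75 × 0.95 = $105,197.06.
$105,197.06 is at or above the $6,000 minimum.
Rounded to the nearest dollar: $105,197.

$105,197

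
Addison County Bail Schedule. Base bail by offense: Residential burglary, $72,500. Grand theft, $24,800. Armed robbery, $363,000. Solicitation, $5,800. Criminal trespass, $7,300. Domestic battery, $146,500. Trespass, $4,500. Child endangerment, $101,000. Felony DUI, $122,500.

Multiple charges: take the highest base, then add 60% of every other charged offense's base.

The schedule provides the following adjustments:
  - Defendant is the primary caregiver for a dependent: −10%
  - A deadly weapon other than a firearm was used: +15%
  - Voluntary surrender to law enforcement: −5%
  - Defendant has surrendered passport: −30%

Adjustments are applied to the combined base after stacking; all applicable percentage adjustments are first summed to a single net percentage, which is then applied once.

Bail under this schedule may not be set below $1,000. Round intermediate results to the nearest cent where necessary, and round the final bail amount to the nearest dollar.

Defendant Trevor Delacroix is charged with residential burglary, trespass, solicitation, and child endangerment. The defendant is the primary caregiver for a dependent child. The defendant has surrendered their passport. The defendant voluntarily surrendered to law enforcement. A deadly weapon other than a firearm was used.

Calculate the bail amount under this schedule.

$105,476

Base amounts from the schedule: residential burglary $72,500; trespass $4,500; solicitation $5,800; child endangerment $101,000.
Stacking rule: highest base plus 60% of each additional charge. Highest is child endangerment at $101,000. Additional: $72,500 × 60% = $43,500; $4,500 × 60% = $2,700; $5,800 × 60% = $3,480. Combined base = $101,000 + $49,680 = $150,680.
Net percentage adjustment: −10% +15% −5% −30% = −30%. $150,680 × 0.7 = $105,476.
$105,476 is at or above the $1,000 minimum.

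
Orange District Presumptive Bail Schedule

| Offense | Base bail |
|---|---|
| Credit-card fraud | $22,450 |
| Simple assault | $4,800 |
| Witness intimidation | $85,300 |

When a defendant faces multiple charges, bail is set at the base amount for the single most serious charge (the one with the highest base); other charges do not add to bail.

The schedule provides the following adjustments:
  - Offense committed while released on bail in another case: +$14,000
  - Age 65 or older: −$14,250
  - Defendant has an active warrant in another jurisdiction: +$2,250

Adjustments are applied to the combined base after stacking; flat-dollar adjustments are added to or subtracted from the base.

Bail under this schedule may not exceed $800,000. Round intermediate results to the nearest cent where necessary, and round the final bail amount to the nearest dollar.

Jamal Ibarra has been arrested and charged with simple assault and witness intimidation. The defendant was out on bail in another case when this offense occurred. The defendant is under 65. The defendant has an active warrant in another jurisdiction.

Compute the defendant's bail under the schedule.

$101,550

Base amounts from the schedule: simple assault $4,800; witness intimidation $85,300.
Stacking rule: use the highest base only. Highest is witness intimidation at $85,300. Combined base = $85,300.
Offense committed while released on bail in another case (+$14,000 flat): $85,300 + $14,000 = $99,300.
Defendant has an active warrant in another jurisdiction (+$2,250 flat): $99,300 + $2,250 = $101,550.
$101,550 is within the $800,000 maximum.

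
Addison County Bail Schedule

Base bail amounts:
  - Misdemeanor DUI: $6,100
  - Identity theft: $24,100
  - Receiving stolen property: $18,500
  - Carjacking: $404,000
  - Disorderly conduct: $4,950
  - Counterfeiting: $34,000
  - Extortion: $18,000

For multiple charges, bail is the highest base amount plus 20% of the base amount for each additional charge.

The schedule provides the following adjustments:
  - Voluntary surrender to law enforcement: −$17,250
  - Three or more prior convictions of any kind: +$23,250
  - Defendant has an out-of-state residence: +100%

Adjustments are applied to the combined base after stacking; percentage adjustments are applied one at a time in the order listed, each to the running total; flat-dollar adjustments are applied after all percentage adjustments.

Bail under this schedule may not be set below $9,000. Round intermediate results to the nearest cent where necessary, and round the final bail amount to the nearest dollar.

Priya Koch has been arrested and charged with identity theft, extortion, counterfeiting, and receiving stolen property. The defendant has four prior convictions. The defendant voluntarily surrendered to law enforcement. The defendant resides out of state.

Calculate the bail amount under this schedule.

$98,240

Base amounts from the schedule: identity theft $24,100; extortion $18,000; counterfeiting $34,000; receiving stolen property $18,500.
Stacking rule: highest base plus 20% of each additional charge. Highest is counterfeiting at $34,000. Additional: $24,100 × 20% = $4,820; $18,000 × 20% = $3,600; $18,500 × 20% = $3,700. Combined base = $34,000 + $12,120 = $46,120.
Defendant has an out-of-state residence (+100%): $46,120 × 2 = $92,240.
Voluntary surrender to law enforcement (−$17,250 flat): $92,240 − $17,250 = $74,990.
Three or more prior convictions of any kind (+$23,250 flat): $74,990 + $23,250 = $98,240.
$98,240 is at or above the $9,000 minimum.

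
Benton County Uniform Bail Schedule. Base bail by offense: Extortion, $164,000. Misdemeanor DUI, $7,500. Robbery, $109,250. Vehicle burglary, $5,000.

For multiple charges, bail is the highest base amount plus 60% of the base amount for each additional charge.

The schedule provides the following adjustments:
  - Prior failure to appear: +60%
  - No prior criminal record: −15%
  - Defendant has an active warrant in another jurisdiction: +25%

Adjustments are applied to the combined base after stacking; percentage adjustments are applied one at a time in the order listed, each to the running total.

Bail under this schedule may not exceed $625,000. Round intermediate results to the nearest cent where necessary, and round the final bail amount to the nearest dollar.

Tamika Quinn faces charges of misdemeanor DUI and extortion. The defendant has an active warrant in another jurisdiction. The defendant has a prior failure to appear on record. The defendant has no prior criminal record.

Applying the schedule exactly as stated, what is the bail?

Base amounts from the schedule: misdemeanor DUI $7,500; extortion $164,000.
Stacking rule: highest base plus 60% of each additional charge. Highest is extortion at $164,000. Additional: $7,500 × 60% = $4,500. Combined base = $164,000 + $4,500 = $168,500.
Prior failure to appear (+60%): $168,500 × 1.6 = $269,600.
No prior criminal record (−15%): $269,600 × 0.85 = $229,160.
Defendant has an active warrant in another jurisdiction (+25%): $229,160 × 1.25 = $286,450.
$286,450 is within the $625,000 maximum.

$286,450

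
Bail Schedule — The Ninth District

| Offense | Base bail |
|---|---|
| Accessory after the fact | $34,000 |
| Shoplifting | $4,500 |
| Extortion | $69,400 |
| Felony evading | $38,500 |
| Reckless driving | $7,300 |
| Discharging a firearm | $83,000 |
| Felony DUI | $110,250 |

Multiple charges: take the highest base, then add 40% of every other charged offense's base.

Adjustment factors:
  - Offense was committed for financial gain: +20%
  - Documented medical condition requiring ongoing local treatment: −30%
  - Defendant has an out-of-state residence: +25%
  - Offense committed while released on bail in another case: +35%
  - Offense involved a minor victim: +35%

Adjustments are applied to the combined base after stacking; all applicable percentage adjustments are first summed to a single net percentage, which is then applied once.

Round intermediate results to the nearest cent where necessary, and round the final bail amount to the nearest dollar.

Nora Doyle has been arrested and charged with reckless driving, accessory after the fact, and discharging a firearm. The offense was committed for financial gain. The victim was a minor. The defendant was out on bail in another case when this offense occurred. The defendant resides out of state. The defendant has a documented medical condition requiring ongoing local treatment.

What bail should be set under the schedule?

Base amounts from the schedule: reckless driving $7,300; accessory after the fact $34,000; discharging a firearm $83,000.
Stacking rule: highest base plus 40% of each additional charge. Highest is discharging a firearm at $83,000. Additional: $7,300 × 40% = $2,920; $34,000 × 40% = $13,600. Combined base = $83,000 + $16,520 = $99,520.
Net percentage adjustment: +20% −30% +25% +35% +35% = +85%. $99,520 × 1.85 = $184,112.

$184,112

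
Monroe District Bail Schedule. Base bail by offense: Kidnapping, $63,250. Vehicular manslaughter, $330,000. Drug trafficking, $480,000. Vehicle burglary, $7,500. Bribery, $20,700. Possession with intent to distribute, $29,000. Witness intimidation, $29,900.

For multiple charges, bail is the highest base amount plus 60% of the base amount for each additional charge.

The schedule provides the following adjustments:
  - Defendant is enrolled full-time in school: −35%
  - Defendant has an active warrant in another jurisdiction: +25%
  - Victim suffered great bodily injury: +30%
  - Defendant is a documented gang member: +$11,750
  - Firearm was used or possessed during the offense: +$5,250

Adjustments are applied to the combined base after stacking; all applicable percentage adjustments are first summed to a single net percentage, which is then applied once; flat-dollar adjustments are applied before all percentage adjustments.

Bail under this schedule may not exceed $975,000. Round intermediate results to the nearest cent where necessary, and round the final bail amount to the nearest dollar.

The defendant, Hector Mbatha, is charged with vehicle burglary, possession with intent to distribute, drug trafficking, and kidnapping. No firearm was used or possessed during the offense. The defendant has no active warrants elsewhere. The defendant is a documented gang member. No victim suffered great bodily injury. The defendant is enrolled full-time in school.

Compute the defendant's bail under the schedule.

$358,540

Base amounts from the schedule: vehicle burglary $7,500; possession with intent to distribute $29,000; drug trafficking $480,000; kidnapping $63,250.
Stacking rule: highest base plus 60% of each additional charge. Highest is drug trafficking at $480,000. Additional: $7,500 × 60% = $4,500; $29,000 × 60% = $17,400; $63,250 × 60% = $37,950. Combined base = $480,000 + $59,850 = $539,850.
Defendant is a documented gang member (+$11,750 flat): $539,850 + $11,750 = $551,600.
Defendant is enrolled full-time in school (−35%): $551,600 × 0.65 = $358,540.
$358,540 is within the $975,000 maximum.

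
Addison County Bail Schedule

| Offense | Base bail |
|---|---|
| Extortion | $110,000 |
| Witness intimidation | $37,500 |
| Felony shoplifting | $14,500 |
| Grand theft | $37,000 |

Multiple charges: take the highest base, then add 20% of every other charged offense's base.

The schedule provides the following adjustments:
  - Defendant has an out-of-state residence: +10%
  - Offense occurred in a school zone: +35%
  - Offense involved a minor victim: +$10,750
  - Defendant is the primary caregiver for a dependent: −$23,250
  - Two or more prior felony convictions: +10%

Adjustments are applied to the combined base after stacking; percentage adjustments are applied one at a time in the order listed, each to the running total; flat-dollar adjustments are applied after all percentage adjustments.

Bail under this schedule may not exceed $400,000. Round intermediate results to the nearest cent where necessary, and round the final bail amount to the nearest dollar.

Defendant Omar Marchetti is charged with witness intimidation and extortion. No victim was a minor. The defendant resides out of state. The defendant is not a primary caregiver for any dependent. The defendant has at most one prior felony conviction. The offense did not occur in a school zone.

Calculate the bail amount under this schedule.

Base amounts from the schedule: witness intimidation $37,500; extortion $110,000.
Stacking rule: highest base plus 20% of each additional charge. Highest is extortion at $110,000. Additional: $37,500 × 20% = $7,500. Combined base = $110,000 + $7,500 = $117,500.
Defendant has an out-of-state residence (+10%): $117,500 × 1.1 = $129,250.
$129,250 is within the $400,000 maximum.

$129,250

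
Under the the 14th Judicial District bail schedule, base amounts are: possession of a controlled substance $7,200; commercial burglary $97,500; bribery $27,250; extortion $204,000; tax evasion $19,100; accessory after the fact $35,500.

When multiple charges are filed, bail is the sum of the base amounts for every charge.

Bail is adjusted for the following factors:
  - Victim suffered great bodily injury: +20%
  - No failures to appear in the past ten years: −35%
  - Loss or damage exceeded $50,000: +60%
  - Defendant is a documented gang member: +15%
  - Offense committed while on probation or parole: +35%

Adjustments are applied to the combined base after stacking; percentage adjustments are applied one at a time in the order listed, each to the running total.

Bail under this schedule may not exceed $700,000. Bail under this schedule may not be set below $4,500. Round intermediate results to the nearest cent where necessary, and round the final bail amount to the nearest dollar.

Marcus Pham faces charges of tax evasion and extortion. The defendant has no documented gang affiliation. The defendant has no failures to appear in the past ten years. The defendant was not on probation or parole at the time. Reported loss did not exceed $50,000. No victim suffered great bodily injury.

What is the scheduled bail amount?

$145,015

Base amounts from the schedule: tax evasion $19,100; extortion $204,000.
Stacking rule: sum of all bases. $19,100 + $204,000 = $223,100.
No failures to appear in the past ten years (−35%): $223,100 × 0.65 = $145,015.
$145,015 is within the $700,000 maximum.
$145,015 is at or above the $4,500 minimum.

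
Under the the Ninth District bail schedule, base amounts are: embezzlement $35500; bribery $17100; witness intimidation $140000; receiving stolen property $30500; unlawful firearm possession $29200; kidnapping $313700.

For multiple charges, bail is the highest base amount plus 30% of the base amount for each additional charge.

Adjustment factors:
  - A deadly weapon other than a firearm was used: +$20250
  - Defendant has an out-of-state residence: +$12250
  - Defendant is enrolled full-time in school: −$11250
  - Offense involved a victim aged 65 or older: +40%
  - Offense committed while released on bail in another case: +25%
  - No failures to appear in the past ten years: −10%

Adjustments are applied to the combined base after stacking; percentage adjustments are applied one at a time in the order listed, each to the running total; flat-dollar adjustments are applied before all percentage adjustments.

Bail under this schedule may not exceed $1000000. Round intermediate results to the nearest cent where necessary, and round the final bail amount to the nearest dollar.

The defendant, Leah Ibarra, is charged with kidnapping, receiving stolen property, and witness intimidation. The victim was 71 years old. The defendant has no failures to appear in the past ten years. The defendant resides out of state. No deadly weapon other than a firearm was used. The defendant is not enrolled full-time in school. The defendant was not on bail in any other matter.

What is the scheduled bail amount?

Base amounts from the schedule: kidnapping $313700; receiving stolen property $30500; witness intimidation $140000.
Stacking rule: highest base plus 30% of each additional charge. Highest is kidnapping at $313700. Additional: $30500 × 30% = $9150; $140000 × 30% = $42000. Combined base = $313700 + $51150 = $364850.
Defendant has an out-of-state residence (+$12250 flat): $364850 + $12250 = $377100.
Offense involved a victim aged 65 or older (+40%): $377100 × 1.4 = $527940.
No failures to appear in the past ten years (−10%): $527940 × 0.9 = $475146.
$475146 is within the $1000000 maximum.

$475146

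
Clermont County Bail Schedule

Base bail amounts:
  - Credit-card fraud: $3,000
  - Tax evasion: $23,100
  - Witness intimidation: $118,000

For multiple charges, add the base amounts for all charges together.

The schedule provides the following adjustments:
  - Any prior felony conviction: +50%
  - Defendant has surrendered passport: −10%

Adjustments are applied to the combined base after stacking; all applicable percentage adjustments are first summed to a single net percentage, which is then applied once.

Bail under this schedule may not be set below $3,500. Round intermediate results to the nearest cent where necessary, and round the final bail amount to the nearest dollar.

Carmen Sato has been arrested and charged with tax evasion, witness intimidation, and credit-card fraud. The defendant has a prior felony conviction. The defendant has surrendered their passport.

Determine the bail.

Base amounts from the schedule: tax evasion $23,100; witness intimidation $118,000; credit-card fraud $3,000.
Stacking rule: sum of all bases. $23,100 + $118,000 + $3,000 = $144,100.
Net percentage adjustment: +50% −10% = +40%. $144,100 × 1.4 = $201,740.
$201,740 is at or above the $3,500 minimum.

$201,740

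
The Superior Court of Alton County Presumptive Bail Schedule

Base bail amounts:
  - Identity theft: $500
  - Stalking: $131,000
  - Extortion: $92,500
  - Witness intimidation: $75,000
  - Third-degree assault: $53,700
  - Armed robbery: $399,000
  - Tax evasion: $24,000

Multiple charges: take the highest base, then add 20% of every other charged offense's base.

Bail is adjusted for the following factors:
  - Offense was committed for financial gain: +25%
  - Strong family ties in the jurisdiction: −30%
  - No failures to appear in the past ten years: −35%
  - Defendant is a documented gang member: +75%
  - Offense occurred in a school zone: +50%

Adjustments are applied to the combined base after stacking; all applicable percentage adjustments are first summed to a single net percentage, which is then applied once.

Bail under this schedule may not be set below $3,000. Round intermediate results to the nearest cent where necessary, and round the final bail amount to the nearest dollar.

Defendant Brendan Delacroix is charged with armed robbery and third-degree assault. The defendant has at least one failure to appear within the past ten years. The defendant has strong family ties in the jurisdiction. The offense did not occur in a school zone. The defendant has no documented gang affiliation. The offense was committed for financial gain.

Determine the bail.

$389,253

Base amounts from the schedule: armed robbery $399,000; third-degree assault $53,700.
Stacking rule: highest base plus 20% of each additional charge. Highest is armed robbery at $399,000. Additional: $53,700 × 20% = $10,740. Combined base = $399,000 + $10,740 = $409,740.
Net percentage adjustment: +25% −30% = −5%. $409,740 × 0.95 = $389,253.
$389,253 is at or above the $3,000 minimum.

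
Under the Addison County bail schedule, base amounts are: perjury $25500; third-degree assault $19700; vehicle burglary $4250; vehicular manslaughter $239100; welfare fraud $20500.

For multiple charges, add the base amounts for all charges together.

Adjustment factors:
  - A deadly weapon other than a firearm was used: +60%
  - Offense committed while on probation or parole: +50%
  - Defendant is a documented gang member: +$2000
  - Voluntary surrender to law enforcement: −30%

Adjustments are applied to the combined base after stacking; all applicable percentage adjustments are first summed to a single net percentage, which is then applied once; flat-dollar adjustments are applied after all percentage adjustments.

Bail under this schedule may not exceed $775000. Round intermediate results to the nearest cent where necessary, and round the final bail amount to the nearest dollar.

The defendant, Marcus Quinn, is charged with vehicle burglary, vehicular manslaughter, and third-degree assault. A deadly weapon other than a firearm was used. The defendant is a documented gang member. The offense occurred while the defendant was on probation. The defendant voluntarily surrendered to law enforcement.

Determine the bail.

Base amounts from the schedule: vehicle burglary $4250; vehicular manslaughter $239100; third-degree assault $19700.
Stacking rule: sum of all bases. $4250 + $239100 + $19700 = $263050.
Net percentage adjustment: +60% +50% −30% = +80%. $263050 × 1.8 = $473490.
Defendant is a documented gang member (+$2000 flat): $473490 + $2000 = $475490.
$475490 is within the $775000 maximum.

$475490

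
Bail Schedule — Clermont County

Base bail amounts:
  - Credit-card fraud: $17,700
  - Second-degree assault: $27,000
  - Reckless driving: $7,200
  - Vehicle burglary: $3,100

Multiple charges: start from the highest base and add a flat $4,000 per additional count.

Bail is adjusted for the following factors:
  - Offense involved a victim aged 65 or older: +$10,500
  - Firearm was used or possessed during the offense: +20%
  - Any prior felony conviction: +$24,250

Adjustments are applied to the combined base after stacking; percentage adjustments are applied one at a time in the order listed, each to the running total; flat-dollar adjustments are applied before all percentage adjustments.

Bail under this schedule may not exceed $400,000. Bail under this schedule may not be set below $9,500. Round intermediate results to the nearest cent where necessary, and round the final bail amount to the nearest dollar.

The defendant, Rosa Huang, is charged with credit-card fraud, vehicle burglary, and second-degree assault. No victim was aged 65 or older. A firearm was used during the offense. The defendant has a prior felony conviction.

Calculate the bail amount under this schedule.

$71,100

Base amounts from the schedule: credit-card fraud $17,700; vehicle burglary $3,100; second-degree assault $27,000.
Stacking rule: highest base plus $4,000 per additional charge. Highest is second-degree assault at $27,000; 2 additional charges → +$8,000. Combined base = $35,000.
Any prior felony conviction (+$24,250 flat): $35,000 + $24,250 = $59,250.
Firearm was used or possessed during the offense (+20%): $59,250 × 1.2 = $71,100.
$71,100 is within the $400,000 maximum.
$71,100 is at or above the $9,500 minimum.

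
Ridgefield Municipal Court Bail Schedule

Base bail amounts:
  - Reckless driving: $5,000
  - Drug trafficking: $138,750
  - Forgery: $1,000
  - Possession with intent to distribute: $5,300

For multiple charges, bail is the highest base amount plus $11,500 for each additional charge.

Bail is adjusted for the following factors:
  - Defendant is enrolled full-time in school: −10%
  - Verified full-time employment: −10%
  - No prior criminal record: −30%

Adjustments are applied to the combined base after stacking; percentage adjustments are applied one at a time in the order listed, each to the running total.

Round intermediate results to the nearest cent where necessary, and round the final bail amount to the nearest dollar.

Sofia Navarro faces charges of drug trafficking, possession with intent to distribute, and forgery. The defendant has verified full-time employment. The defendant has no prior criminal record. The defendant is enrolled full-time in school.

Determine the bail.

Base amounts from the schedule: drug trafficking $138,750; possession with intent to distribute $5,300; forgery $1,000.
Stacking rule: highest base plus $11,500 per additional charge. Highest is drug trafficking at $138,750; 2 additional charges → +$23,000. Combined base = $161,750.
Defendant is enrolled full-time in school (−10%): $161,750 × 0.9 = $145,575.
Verified full-time employment (−10%): $145,575 × 0.9 = $131,017.50.
No prior criminal record (−30%): $131,017.50 × 0.7 = $91,712.25.
Rounded to the nearest dollar: $91,712.

$91,712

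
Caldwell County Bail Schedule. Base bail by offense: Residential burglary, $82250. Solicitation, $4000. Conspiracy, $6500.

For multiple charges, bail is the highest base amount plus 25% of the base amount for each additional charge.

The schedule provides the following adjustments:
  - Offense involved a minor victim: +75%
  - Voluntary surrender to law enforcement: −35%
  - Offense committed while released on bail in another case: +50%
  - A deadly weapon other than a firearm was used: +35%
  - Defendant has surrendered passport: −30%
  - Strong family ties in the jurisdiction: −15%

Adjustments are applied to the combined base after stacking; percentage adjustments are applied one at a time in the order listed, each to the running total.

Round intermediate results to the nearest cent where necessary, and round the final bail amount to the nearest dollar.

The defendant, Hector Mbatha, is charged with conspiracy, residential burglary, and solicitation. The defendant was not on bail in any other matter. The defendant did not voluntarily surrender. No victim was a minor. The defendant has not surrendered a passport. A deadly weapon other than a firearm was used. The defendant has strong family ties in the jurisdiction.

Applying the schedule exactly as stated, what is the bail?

Base amounts from the schedule: conspiracy $6500; residential burglary $82250; solicitation $4000.
Stacking rule: highest base plus 25% of each additional charge. Highest is residential burglary at $82250. Additional: $6500 × 25% = $1625; $4000 × 25% = $1000. Combined base = $82250 + $2625 = $84875.
A deadly weapon other than a firearm was used (+35%): $84875 × 1.35 = $114581.25.
Strong family ties in the jurisdiction (−15%): $114581.25 × 0.85 = $97394.06.
Rounded to the nearest dollar: $97394.

$97394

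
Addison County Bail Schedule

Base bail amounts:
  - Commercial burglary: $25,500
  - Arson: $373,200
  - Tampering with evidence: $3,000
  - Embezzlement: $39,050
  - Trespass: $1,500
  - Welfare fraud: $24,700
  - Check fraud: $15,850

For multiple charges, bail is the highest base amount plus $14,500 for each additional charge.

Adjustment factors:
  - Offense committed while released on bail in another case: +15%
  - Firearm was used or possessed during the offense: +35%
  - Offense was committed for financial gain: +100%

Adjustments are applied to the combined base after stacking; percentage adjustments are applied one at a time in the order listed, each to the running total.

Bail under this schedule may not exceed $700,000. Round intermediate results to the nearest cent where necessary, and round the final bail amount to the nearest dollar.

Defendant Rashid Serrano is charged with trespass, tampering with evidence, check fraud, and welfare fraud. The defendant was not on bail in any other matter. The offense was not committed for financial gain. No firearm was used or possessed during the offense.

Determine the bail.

Base amounts from the schedule: trespass $1,500; tampering with evidence $3,000; check fraud $15,850; welfare fraud $24,700.
Stacking rule: highest base plus $14,500 per additional charge. Highest is welfare fraud at $24,700; 3 additional charges → +$43,500. Combined base = $68,200.
No adjustment factors apply to this defendant.
$68,200 is within the $700,000 maximum.

$68,200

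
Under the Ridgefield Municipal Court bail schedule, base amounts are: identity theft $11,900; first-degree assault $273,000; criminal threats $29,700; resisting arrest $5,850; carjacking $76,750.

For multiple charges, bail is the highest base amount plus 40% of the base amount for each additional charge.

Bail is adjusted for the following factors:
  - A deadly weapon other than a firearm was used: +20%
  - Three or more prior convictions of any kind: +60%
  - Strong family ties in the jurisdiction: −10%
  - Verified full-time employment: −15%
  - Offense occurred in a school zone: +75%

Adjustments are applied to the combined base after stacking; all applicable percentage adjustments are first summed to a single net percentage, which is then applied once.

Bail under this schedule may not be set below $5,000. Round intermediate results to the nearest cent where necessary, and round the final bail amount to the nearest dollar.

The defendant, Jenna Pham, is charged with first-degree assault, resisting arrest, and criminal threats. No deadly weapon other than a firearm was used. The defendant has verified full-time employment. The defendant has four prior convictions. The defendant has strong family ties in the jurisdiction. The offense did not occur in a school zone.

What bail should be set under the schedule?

Base amounts from the schedule: first-degree assault $273,000; resisting arrest $5,850; criminal threats $29,700.
Stacking rule: highest base plus 40% of each additional charge. Highest is first-degree assault at $273,000. Additional: $5,850 × 40% = $2,340; $29,700 × 40% = $11,880. Combined base = $273,000 + $14,220 = $287,220.
Net percentage adjustment: +60% −10% −15% = +35%. $287,220 × 1.35 = $387,747.
$387,747 is at or above the $5,000 minimum.

$387,747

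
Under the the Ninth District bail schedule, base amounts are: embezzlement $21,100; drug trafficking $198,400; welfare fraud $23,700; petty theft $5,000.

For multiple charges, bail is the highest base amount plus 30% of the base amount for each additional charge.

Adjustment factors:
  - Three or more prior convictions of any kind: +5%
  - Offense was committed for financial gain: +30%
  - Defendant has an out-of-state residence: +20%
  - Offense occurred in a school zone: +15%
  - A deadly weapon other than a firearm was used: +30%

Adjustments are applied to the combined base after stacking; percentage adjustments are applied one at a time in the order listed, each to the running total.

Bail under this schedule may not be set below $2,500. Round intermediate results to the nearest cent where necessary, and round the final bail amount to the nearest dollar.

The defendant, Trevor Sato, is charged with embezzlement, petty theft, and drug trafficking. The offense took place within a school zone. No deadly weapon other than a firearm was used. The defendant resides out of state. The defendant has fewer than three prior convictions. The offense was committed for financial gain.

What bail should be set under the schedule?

$369,977

Base amounts from the schedule: embezzlement $21,100; petty theft $5,000; drug trafficking $198,400.
Stacking rule: highest base plus 30% of each additional charge. Highest is drug trafficking at $198,400. Additional: $21,100 × 30% = $6,330; $5,000 × 30% = $1,500. Combined base = $198,400 + $7,830 = $206,230.
Offense was committed for financial gain (+30%): $206,230 × 1.3 = $268,099.
Defendant has an out-of-state residence (+20%): $268,099 × 1.2 = $321,718.80.
Offense occurred in a school zone (+15%): $321,718.80 × 1.15 = $369,976.62.
$369,976.62 is at or above the $2,500 minimum.
Rounded to the nearest dollar: $369,977.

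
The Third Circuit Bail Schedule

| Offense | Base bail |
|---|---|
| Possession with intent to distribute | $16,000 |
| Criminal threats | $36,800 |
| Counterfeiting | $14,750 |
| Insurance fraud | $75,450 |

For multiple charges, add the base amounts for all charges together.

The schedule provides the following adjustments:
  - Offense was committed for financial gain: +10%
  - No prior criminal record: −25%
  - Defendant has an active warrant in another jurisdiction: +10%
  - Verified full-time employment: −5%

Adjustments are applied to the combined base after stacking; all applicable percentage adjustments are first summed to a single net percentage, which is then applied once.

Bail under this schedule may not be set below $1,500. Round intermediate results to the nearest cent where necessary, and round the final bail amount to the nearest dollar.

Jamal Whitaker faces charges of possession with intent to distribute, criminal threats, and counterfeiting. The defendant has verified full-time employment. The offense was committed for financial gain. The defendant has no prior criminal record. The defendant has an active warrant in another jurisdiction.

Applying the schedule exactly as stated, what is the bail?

$60,795

Base amounts from the schedule: possession with intent to distribute $16,000; criminal threats $36,800; counterfeiting $14,750.
Stacking rule: sum of all bases. $16,000 + $36,800 + $14,750 = $67,550.
Net percentage adjustment: +10% −25% +10% −5% = −10%. $67,550 × 0.9 = $60,795.
$60,795 is at or above the $1,500 minimum.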